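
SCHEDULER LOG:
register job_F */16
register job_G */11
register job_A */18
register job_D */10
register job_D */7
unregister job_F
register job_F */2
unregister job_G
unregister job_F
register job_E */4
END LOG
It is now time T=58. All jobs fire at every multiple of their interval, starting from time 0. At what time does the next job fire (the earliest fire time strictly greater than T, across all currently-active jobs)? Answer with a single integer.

Op 1: register job_F */16 -> active={job_F:*/16}
Op 2: register job_G */11 -> active={job_F:*/16, job_G:*/11}
Op 3: register job_A */18 -> active={job_A:*/18, job_F:*/16, job_G:*/11}
Op 4: register job_D */10 -> active={job_A:*/18, job_D:*/10, job_F:*/16, job_G:*/11}
Op 5: register job_D */7 -> active={job_A:*/18, job_D:*/7, job_F:*/16, job_G:*/11}
Op 6: unregister job_F -> active={job_A:*/18, job_D:*/7, job_G:*/11}
Op 7: register job_F */2 -> active={job_A:*/18, job_D:*/7, job_F:*/2, job_G:*/11}
Op 8: unregister job_G -> active={job_A:*/18, job_D:*/7, job_F:*/2}
Op 9: unregister job_F -> active={job_A:*/18, job_D:*/7}
Op 10: register job_E */4 -> active={job_A:*/18, job_D:*/7, job_E:*/4}
  job_A: interval 18, next fire after T=58 is 72
  job_D: interval 7, next fire after T=58 is 63
  job_E: interval 4, next fire after T=58 is 60
Earliest fire time = 60 (job job_E)

Answer: 60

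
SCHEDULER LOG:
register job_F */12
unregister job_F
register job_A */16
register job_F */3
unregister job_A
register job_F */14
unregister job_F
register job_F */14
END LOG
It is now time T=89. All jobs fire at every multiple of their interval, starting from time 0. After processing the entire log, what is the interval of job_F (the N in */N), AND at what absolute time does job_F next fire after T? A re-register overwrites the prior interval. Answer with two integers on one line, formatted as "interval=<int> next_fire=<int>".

Answer: interval=14 next_fire=98

Derivation:
Op 1: register job_F */12 -> active={job_F:*/12}
Op 2: unregister job_F -> active={}
Op 3: register job_A */16 -> active={job_A:*/16}
Op 4: register job_F */3 -> active={job_A:*/16, job_F:*/3}
Op 5: unregister job_A -> active={job_F:*/3}
Op 6: register job_F */14 -> active={job_F:*/14}
Op 7: unregister job_F -> active={}
Op 8: register job_F */14 -> active={job_F:*/14}
Final interval of job_F = 14
Next fire of job_F after T=89: (89//14+1)*14 = 98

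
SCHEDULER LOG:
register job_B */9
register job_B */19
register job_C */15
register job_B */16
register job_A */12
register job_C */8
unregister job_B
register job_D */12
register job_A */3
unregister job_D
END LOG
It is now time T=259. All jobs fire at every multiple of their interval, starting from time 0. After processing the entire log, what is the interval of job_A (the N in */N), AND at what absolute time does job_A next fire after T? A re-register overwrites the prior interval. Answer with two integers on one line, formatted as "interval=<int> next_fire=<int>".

Op 1: register job_B */9 -> active={job_B:*/9}
Op 2: register job_B */19 -> active={job_B:*/19}
Op 3: register job_C */15 -> active={job_B:*/19, job_C:*/15}
Op 4: register job_B */16 -> active={job_B:*/16, job_C:*/15}
Op 5: register job_A */12 -> active={job_A:*/12, job_B:*/16, job_C:*/15}
Op 6: register job_C */8 -> active={job_A:*/12, job_B:*/16, job_C:*/8}
Op 7: unregister job_B -> active={job_A:*/12, job_C:*/8}
Op 8: register job_D */12 -> active={job_A:*/12, job_C:*/8, job_D:*/12}
Op 9: register job_A */3 -> active={job_A:*/3, job_C:*/8, job_D:*/12}
Op 10: unregister job_D -> active={job_A:*/3, job_C:*/8}
Final interval of job_A = 3
Next fire of job_A after T=259: (259//3+1)*3 = 261

Answer: interval=3 next_fire=261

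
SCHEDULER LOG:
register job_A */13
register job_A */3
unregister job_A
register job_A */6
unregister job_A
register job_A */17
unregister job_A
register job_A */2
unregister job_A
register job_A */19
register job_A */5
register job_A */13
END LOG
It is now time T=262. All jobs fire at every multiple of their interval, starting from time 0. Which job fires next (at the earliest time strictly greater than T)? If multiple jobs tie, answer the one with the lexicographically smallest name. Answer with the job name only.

Op 1: register job_A */13 -> active={job_A:*/13}
Op 2: register job_A */3 -> active={job_A:*/3}
Op 3: unregister job_A -> active={}
Op 4: register job_A */6 -> active={job_A:*/6}
Op 5: unregister job_A -> active={}
Op 6: register job_A */17 -> active={job_A:*/17}
Op 7: unregister job_A -> active={}
Op 8: register job_A */2 -> active={job_A:*/2}
Op 9: unregister job_A -> active={}
Op 10: register job_A */19 -> active={job_A:*/19}
Op 11: register job_A */5 -> active={job_A:*/5}
Op 12: register job_A */13 -> active={job_A:*/13}
  job_A: interval 13, next fire after T=262 is 273
Earliest = 273, winner (lex tiebreak) = job_A

Answer: job_A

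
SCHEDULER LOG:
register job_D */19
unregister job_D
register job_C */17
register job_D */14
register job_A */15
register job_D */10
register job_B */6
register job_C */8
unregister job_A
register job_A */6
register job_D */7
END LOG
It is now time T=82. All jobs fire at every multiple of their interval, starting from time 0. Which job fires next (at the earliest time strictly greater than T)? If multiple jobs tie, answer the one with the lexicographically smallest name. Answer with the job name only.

Op 1: register job_D */19 -> active={job_D:*/19}
Op 2: unregister job_D -> active={}
Op 3: register job_C */17 -> active={job_C:*/17}
Op 4: register job_D */14 -> active={job_C:*/17, job_D:*/14}
Op 5: register job_A */15 -> active={job_A:*/15, job_C:*/17, job_D:*/14}
Op 6: register job_D */10 -> active={job_A:*/15, job_C:*/17, job_D:*/10}
Op 7: register job_B */6 -> active={job_A:*/15, job_B:*/6, job_C:*/17, job_D:*/10}
Op 8: register job_C */8 -> active={job_A:*/15, job_B:*/6, job_C:*/8, job_D:*/10}
Op 9: unregister job_A -> active={job_B:*/6, job_C:*/8, job_D:*/10}
Op 10: register job_A */6 -> active={job_A:*/6, job_B:*/6, job_C:*/8, job_D:*/10}
Op 11: register job_D */7 -> active={job_A:*/6, job_B:*/6, job_C:*/8, job_D:*/7}
  job_A: interval 6, next fire after T=82 is 84
  job_B: interval 6, next fire after T=82 is 84
  job_C: interval 8, next fire after T=82 is 88
  job_D: interval 7, next fire after T=82 is 84
Earliest = 84, winner (lex tiebreak) = job_A

Answer: job_A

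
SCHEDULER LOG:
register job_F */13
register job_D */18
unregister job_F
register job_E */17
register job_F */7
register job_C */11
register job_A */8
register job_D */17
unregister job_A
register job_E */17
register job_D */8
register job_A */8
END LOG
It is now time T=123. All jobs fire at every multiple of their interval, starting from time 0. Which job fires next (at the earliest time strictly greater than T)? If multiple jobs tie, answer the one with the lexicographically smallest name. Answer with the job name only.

Answer: job_F

Derivation:
Op 1: register job_F */13 -> active={job_F:*/13}
Op 2: register job_D */18 -> active={job_D:*/18, job_F:*/13}
Op 3: unregister job_F -> active={job_D:*/18}
Op 4: register job_E */17 -> active={job_D:*/18, job_E:*/17}
Op 5: register job_F */7 -> active={job_D:*/18, job_E:*/17, job_F:*/7}
Op 6: register job_C */11 -> active={job_C:*/11, job_D:*/18, job_E:*/17, job_F:*/7}
Op 7: register job_A */8 -> active={job_A:*/8, job_C:*/11, job_D:*/18, job_E:*/17, job_F:*/7}
Op 8: register job_D */17 -> active={job_A:*/8, job_C:*/11, job_D:*/17, job_E:*/17, job_F:*/7}
Op 9: unregister job_A -> active={job_C:*/11, job_D:*/17, job_E:*/17, job_F:*/7}
Op 10: register job_E */17 -> active={job_C:*/11, job_D:*/17, job_E:*/17, job_F:*/7}
Op 11: register job_D */8 -> active={job_C:*/11, job_D:*/8, job_E:*/17, job_F:*/7}
Op 12: register job_A */8 -> active={job_A:*/8, job_C:*/11, job_D:*/8, job_E:*/17, job_F:*/7}
  job_A: interval 8, next fire after T=123 is 128
  job_C: interval 11, next fire after T=123 is 132
  job_D: interval 8, next fire after T=123 is 128
  job_E: interval 17, next fire after T=123 is 136
  job_F: interval 7, next fire after T=123 is 126
Earliest = 126, winner (lex tiebreak) = job_F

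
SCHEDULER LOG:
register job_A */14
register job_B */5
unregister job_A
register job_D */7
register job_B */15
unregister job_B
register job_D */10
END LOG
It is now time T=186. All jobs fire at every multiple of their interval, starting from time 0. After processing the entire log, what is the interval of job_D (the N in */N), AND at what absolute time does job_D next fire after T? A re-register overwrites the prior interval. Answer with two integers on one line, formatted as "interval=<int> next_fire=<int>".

Answer: interval=10 next_fire=190

Derivation:
Op 1: register job_A */14 -> active={job_A:*/14}
Op 2: register job_B */5 -> active={job_A:*/14, job_B:*/5}
Op 3: unregister job_A -> active={job_B:*/5}
Op 4: register job_D */7 -> active={job_B:*/5, job_D:*/7}
Op 5: register job_B */15 -> active={job_B:*/15, job_D:*/7}
Op 6: unregister job_B -> active={job_D:*/7}
Op 7: register job_D */10 -> active={job_D:*/10}
Final interval of job_D = 10
Next fire of job_D after T=186: (186//10+1)*10 = 190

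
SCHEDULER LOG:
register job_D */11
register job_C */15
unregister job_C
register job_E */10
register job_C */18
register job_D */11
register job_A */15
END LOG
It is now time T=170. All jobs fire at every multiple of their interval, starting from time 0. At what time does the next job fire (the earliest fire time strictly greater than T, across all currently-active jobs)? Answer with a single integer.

Op 1: register job_D */11 -> active={job_D:*/11}
Op 2: register job_C */15 -> active={job_C:*/15, job_D:*/11}
Op 3: unregister job_C -> active={job_D:*/11}
Op 4: register job_E */10 -> active={job_D:*/11, job_E:*/10}
Op 5: register job_C */18 -> active={job_C:*/18, job_D:*/11, job_E:*/10}
Op 6: register job_D */11 -> active={job_C:*/18, job_D:*/11, job_E:*/10}
Op 7: register job_A */15 -> active={job_A:*/15, job_C:*/18, job_D:*/11, job_E:*/10}
  job_A: interval 15, next fire after T=170 is 180
  job_C: interval 18, next fire after T=170 is 180
  job_D: interval 11, next fire after T=170 is 176
  job_E: interval 10, next fire after T=170 is 180
Earliest fire time = 176 (job job_D)

Answer: 176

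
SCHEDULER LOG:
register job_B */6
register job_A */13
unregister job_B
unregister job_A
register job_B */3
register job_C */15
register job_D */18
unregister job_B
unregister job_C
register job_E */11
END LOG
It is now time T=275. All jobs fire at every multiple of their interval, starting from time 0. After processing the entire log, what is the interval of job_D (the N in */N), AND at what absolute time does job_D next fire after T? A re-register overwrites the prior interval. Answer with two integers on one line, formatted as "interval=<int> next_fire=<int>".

Op 1: register job_B */6 -> active={job_B:*/6}
Op 2: register job_A */13 -> active={job_A:*/13, job_B:*/6}
Op 3: unregister job_B -> active={job_A:*/13}
Op 4: unregister job_A -> active={}
Op 5: register job_B */3 -> active={job_B:*/3}
Op 6: register job_C */15 -> active={job_B:*/3, job_C:*/15}
Op 7: register job_D */18 -> active={job_B:*/3, job_C:*/15, job_D:*/18}
Op 8: unregister job_B -> active={job_C:*/15, job_D:*/18}
Op 9: unregister job_C -> active={job_D:*/18}
Op 10: register job_E */11 -> active={job_D:*/18, job_E:*/11}
Final interval of job_D = 18
Next fire of job_D after T=275: (275//18+1)*18 = 288

Answer: interval=18 next_fire=288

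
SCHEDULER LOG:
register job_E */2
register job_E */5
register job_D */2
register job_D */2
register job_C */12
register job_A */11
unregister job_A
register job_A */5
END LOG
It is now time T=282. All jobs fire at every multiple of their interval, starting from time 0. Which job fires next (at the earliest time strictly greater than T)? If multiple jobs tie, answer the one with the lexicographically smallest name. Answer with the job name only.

Answer: job_D

Derivation:
Op 1: register job_E */2 -> active={job_E:*/2}
Op 2: register job_E */5 -> active={job_E:*/5}
Op 3: register job_D */2 -> active={job_D:*/2, job_E:*/5}
Op 4: register job_D */2 -> active={job_D:*/2, job_E:*/5}
Op 5: register job_C */12 -> active={job_C:*/12, job_D:*/2, job_E:*/5}
Op 6: register job_A */11 -> active={job_A:*/11, job_C:*/12, job_D:*/2, job_E:*/5}
Op 7: unregister job_A -> active={job_C:*/12, job_D:*/2, job_E:*/5}
Op 8: register job_A */5 -> active={job_A:*/5, job_C:*/12, job_D:*/2, job_E:*/5}
  job_A: interval 5, next fire after T=282 is 285
  job_C: interval 12, next fire after T=282 is 288
  job_D: interval 2, next fire after T=282 is 284
  job_E: interval 5, next fire after T=282 is 285
Earliest = 284, winner (lex tiebreak) = job_D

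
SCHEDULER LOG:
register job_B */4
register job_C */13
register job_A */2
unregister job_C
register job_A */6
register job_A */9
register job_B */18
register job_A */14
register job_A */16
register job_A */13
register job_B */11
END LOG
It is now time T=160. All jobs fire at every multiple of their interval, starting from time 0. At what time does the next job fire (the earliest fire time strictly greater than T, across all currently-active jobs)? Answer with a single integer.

Op 1: register job_B */4 -> active={job_B:*/4}
Op 2: register job_C */13 -> active={job_B:*/4, job_C:*/13}
Op 3: register job_A */2 -> active={job_A:*/2, job_B:*/4, job_C:*/13}
Op 4: unregister job_C -> active={job_A:*/2, job_B:*/4}
Op 5: register job_A */6 -> active={job_A:*/6, job_B:*/4}
Op 6: register job_A */9 -> active={job_A:*/9, job_B:*/4}
Op 7: register job_B */18 -> active={job_A:*/9, job_B:*/18}
Op 8: register job_A */14 -> active={job_A:*/14, job_B:*/18}
Op 9: register job_A */16 -> active={job_A:*/16, job_B:*/18}
Op 10: register job_A */13 -> active={job_A:*/13, job_B:*/18}
Op 11: register job_B */11 -> active={job_A:*/13, job_B:*/11}
  job_A: interval 13, next fire after T=160 is 169
  job_B: interval 11, next fire after T=160 is 165
Earliest fire time = 165 (job job_B)

Answer: 165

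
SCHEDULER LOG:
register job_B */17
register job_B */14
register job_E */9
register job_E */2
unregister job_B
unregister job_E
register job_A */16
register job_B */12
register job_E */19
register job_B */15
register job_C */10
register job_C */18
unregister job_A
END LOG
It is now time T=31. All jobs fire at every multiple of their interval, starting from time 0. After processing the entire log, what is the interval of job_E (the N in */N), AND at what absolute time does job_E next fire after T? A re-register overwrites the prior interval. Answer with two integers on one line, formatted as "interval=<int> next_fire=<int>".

Answer: interval=19 next_fire=38

Derivation:
Op 1: register job_B */17 -> active={job_B:*/17}
Op 2: register job_B */14 -> active={job_B:*/14}
Op 3: register job_E */9 -> active={job_B:*/14, job_E:*/9}
Op 4: register job_E */2 -> active={job_B:*/14, job_E:*/2}
Op 5: unregister job_B -> active={job_E:*/2}
Op 6: unregister job_E -> active={}
Op 7: register job_A */16 -> active={job_A:*/16}
Op 8: register job_B */12 -> active={job_A:*/16, job_B:*/12}
Op 9: register job_E */19 -> active={job_A:*/16, job_B:*/12, job_E:*/19}
Op 10: register job_B */15 -> active={job_A:*/16, job_B:*/15, job_E:*/19}
Op 11: register job_C */10 -> active={job_A:*/16, job_B:*/15, job_C:*/10, job_E:*/19}
Op 12: register job_C */18 -> active={job_A:*/16, job_B:*/15, job_C:*/18, job_E:*/19}
Op 13: unregister job_A -> active={job_B:*/15, job_C:*/18, job_E:*/19}
Final interval of job_E = 19
Next fire of job_E after T=31: (31//19+1)*19 = 38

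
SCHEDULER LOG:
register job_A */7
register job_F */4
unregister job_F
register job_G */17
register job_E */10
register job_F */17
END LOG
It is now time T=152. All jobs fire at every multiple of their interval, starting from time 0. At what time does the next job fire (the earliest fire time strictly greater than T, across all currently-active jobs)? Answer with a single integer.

Answer: 153

Derivation:
Op 1: register job_A */7 -> active={job_A:*/7}
Op 2: register job_F */4 -> active={job_A:*/7, job_F:*/4}
Op 3: unregister job_F -> active={job_A:*/7}
Op 4: register job_G */17 -> active={job_A:*/7, job_G:*/17}
Op 5: register job_E */10 -> active={job_A:*/7, job_E:*/10, job_G:*/17}
Op 6: register job_F */17 -> active={job_A:*/7, job_E:*/10, job_F:*/17, job_G:*/17}
  job_A: interval 7, next fire after T=152 is 154
  job_E: interval 10, next fire after T=152 is 160
  job_F: interval 17, next fire after T=152 is 153
  job_G: interval 17, next fire after T=152 is 153
Earliest fire time = 153 (job job_F)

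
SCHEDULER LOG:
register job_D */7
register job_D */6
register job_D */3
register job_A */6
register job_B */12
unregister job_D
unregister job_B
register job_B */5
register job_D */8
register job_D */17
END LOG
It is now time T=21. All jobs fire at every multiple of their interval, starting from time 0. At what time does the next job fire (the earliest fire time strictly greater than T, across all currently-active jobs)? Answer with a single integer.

Op 1: register job_D */7 -> active={job_D:*/7}
Op 2: register job_D */6 -> active={job_D:*/6}
Op 3: register job_D */3 -> active={job_D:*/3}
Op 4: register job_A */6 -> active={job_A:*/6, job_D:*/3}
Op 5: register job_B */12 -> active={job_A:*/6, job_B:*/12, job_D:*/3}
Op 6: unregister job_D -> active={job_A:*/6, job_B:*/12}
Op 7: unregister job_B -> active={job_A:*/6}
Op 8: register job_B */5 -> active={job_A:*/6, job_B:*/5}
Op 9: register job_D */8 -> active={job_A:*/6, job_B:*/5, job_D:*/8}
Op 10: register job_D */17 -> active={job_A:*/6, job_B:*/5, job_D:*/17}
  job_A: interval 6, next fire after T=21 is 24
  job_B: interval 5, next fire after T=21 is 25
  job_D: interval 17, next fire after T=21 is 34
Earliest fire time = 24 (job job_A)

Answer: 24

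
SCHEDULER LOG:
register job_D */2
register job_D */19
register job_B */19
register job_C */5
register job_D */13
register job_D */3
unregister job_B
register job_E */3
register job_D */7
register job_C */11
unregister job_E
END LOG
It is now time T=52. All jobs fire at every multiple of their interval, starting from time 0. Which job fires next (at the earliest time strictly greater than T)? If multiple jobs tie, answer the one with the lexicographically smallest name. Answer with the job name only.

Answer: job_C

Derivation:
Op 1: register job_D */2 -> active={job_D:*/2}
Op 2: register job_D */19 -> active={job_D:*/19}
Op 3: register job_B */19 -> active={job_B:*/19, job_D:*/19}
Op 4: register job_C */5 -> active={job_B:*/19, job_C:*/5, job_D:*/19}
Op 5: register job_D */13 -> active={job_B:*/19, job_C:*/5, job_D:*/13}
Op 6: register job_D */3 -> active={job_B:*/19, job_C:*/5, job_D:*/3}
Op 7: unregister job_B -> active={job_C:*/5, job_D:*/3}
Op 8: register job_E */3 -> active={job_C:*/5, job_D:*/3, job_E:*/3}
Op 9: register job_D */7 -> active={job_C:*/5, job_D:*/7, job_E:*/3}
Op 10: register job_C */11 -> active={job_C:*/11, job_D:*/7, job_E:*/3}
Op 11: unregister job_E -> active={job_C:*/11, job_D:*/7}
  job_C: interval 11, next fire after T=52 is 55
  job_D: interval 7, next fire after T=52 is 56
Earliest = 55, winner (lex tiebreak) = job_C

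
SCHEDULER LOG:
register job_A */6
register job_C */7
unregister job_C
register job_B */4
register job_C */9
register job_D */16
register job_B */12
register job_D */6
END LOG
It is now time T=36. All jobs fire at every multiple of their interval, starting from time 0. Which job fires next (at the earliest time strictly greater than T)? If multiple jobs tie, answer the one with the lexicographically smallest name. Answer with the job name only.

Op 1: register job_A */6 -> active={job_A:*/6}
Op 2: register job_C */7 -> active={job_A:*/6, job_C:*/7}
Op 3: unregister job_C -> active={job_A:*/6}
Op 4: register job_B */4 -> active={job_A:*/6, job_B:*/4}
Op 5: register job_C */9 -> active={job_A:*/6, job_B:*/4, job_C:*/9}
Op 6: register job_D */16 -> active={job_A:*/6, job_B:*/4, job_C:*/9, job_D:*/16}
Op 7: register job_B */12 -> active={job_A:*/6, job_B:*/12, job_C:*/9, job_D:*/16}
Op 8: register job_D */6 -> active={job_A:*/6, job_B:*/12, job_C:*/9, job_D:*/6}
  job_A: interval 6, next fire after T=36 is 42
  job_B: interval 12, next fire after T=36 is 48
  job_C: interval 9, next fire after T=36 is 45
  job_D: interval 6, next fire after T=36 is 42
Earliest = 42, winner (lex tiebreak) = job_A

Answer: job_A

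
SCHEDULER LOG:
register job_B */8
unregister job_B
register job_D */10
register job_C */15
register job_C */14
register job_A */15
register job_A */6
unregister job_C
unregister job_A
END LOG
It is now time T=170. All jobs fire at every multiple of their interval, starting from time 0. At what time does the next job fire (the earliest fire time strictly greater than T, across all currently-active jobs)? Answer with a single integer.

Answer: 180

Derivation:
Op 1: register job_B */8 -> active={job_B:*/8}
Op 2: unregister job_B -> active={}
Op 3: register job_D */10 -> active={job_D:*/10}
Op 4: register job_C */15 -> active={job_C:*/15, job_D:*/10}
Op 5: register job_C */14 -> active={job_C:*/14, job_D:*/10}
Op 6: register job_A */15 -> active={job_A:*/15, job_C:*/14, job_D:*/10}
Op 7: register job_A */6 -> active={job_A:*/6, job_C:*/14, job_D:*/10}
Op 8: unregister job_C -> active={job_A:*/6, job_D:*/10}
Op 9: unregister job_A -> active={job_D:*/10}
  job_D: interval 10, next fire after T=170 is 180
Earliest fire time = 180 (job job_D)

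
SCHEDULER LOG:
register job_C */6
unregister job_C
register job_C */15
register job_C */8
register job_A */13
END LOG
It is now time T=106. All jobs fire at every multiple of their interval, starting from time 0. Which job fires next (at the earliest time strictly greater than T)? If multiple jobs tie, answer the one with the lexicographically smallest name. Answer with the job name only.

Answer: job_C

Derivation:
Op 1: register job_C */6 -> active={job_C:*/6}
Op 2: unregister job_C -> active={}
Op 3: register job_C */15 -> active={job_C:*/15}
Op 4: register job_C */8 -> active={job_C:*/8}
Op 5: register job_A */13 -> active={job_A:*/13, job_C:*/8}
  job_A: interval 13, next fire after T=106 is 117
  job_C: interval 8, next fire after T=106 is 112
Earliest = 112, winner (lex tiebreak) = job_C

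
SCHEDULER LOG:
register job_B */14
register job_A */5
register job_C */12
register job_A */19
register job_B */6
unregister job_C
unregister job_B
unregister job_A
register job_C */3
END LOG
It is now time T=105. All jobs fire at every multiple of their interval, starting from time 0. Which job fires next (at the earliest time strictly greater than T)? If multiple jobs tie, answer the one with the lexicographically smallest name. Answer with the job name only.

Answer: job_C

Derivation:
Op 1: register job_B */14 -> active={job_B:*/14}
Op 2: register job_A */5 -> active={job_A:*/5, job_B:*/14}
Op 3: register job_C */12 -> active={job_A:*/5, job_B:*/14, job_C:*/12}
Op 4: register job_A */19 -> active={job_A:*/19, job_B:*/14, job_C:*/12}
Op 5: register job_B */6 -> active={job_A:*/19, job_B:*/6, job_C:*/12}
Op 6: unregister job_C -> active={job_A:*/19, job_B:*/6}
Op 7: unregister job_B -> active={job_A:*/19}
Op 8: unregister job_A -> active={}
Op 9: register job_C */3 -> active={job_C:*/3}
  job_C: interval 3, next fire after T=105 is 108
Earliest = 108, winner (lex tiebreak) = job_C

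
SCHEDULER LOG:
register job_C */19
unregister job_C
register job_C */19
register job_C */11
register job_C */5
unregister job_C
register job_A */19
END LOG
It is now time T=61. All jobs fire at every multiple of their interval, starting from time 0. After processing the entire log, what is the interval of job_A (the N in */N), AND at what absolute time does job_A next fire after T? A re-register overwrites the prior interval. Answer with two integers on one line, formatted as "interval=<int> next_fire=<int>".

Op 1: register job_C */19 -> active={job_C:*/19}
Op 2: unregister job_C -> active={}
Op 3: register job_C */19 -> active={job_C:*/19}
Op 4: register job_C */11 -> active={job_C:*/11}
Op 5: register job_C */5 -> active={job_C:*/5}
Op 6: unregister job_C -> active={}
Op 7: register job_A */19 -> active={job_A:*/19}
Final interval of job_A = 19
Next fire of job_A after T=61: (61//19+1)*19 = 76

Answer: interval=19 next_fire=76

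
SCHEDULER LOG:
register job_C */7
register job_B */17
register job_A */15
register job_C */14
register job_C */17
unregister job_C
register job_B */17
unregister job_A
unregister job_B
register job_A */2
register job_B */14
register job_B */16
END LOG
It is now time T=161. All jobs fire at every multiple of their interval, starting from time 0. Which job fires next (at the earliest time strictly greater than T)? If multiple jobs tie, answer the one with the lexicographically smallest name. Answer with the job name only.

Answer: job_A

Derivation:
Op 1: register job_C */7 -> active={job_C:*/7}
Op 2: register job_B */17 -> active={job_B:*/17, job_C:*/7}
Op 3: register job_A */15 -> active={job_A:*/15, job_B:*/17, job_C:*/7}
Op 4: register job_C */14 -> active={job_A:*/15, job_B:*/17, job_C:*/14}
Op 5: register job_C */17 -> active={job_A:*/15, job_B:*/17, job_C:*/17}
Op 6: unregister job_C -> active={job_A:*/15, job_B:*/17}
Op 7: register job_B */17 -> active={job_A:*/15, job_B:*/17}
Op 8: unregister job_A -> active={job_B:*/17}
Op 9: unregister job_B -> active={}
Op 10: register job_A */2 -> active={job_A:*/2}
Op 11: register job_B */14 -> active={job_A:*/2, job_B:*/14}
Op 12: register job_B */16 -> active={job_A:*/2, job_B:*/16}
  job_A: interval 2, next fire after T=161 is 162
  job_B: interval 16, next fire after T=161 is 176
Earliest = 162, winner (lex tiebreak) = job_A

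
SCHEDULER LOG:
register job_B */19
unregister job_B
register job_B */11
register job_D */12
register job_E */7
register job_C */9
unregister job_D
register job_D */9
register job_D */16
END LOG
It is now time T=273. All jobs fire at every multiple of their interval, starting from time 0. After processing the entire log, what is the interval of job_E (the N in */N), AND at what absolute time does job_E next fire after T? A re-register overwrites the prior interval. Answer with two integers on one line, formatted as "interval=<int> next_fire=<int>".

Answer: interval=7 next_fire=280

Derivation:
Op 1: register job_B */19 -> active={job_B:*/19}
Op 2: unregister job_B -> active={}
Op 3: register job_B */11 -> active={job_B:*/11}
Op 4: register job_D */12 -> active={job_B:*/11, job_D:*/12}
Op 5: register job_E */7 -> active={job_B:*/11, job_D:*/12, job_E:*/7}
Op 6: register job_C */9 -> active={job_B:*/11, job_C:*/9, job_D:*/12, job_E:*/7}
Op 7: unregister job_D -> active={job_B:*/11, job_C:*/9, job_E:*/7}
Op 8: register job_D */9 -> active={job_B:*/11, job_C:*/9, job_D:*/9, job_E:*/7}
Op 9: register job_D */16 -> active={job_B:*/11, job_C:*/9, job_D:*/16, job_E:*/7}
Final interval of job_E = 7
Next fire of job_E after T=273: (273//7+1)*7 = 280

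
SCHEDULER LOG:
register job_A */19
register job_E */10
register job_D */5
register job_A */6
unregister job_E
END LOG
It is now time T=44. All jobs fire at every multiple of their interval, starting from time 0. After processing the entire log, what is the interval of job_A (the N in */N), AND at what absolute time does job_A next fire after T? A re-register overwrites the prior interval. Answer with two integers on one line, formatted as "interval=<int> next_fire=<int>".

Op 1: register job_A */19 -> active={job_A:*/19}
Op 2: register job_E */10 -> active={job_A:*/19, job_E:*/10}
Op 3: register job_D */5 -> active={job_A:*/19, job_D:*/5, job_E:*/10}
Op 4: register job_A */6 -> active={job_A:*/6, job_D:*/5, job_E:*/10}
Op 5: unregister job_E -> active={job_A:*/6, job_D:*/5}
Final interval of job_A = 6
Next fire of job_A after T=44: (44//6+1)*6 = 48

Answer: interval=6 next_fire=48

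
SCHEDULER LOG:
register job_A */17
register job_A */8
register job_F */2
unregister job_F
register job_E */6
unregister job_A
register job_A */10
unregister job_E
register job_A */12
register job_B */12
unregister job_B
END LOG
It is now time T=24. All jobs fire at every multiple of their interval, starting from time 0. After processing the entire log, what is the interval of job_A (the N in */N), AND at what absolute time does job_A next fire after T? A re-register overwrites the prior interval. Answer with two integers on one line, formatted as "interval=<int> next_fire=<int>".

Op 1: register job_A */17 -> active={job_A:*/17}
Op 2: register job_A */8 -> active={job_A:*/8}
Op 3: register job_F */2 -> active={job_A:*/8, job_F:*/2}
Op 4: unregister job_F -> active={job_A:*/8}
Op 5: register job_E */6 -> active={job_A:*/8, job_E:*/6}
Op 6: unregister job_A -> active={job_E:*/6}
Op 7: register job_A */10 -> active={job_A:*/10, job_E:*/6}
Op 8: unregister job_E -> active={job_A:*/10}
Op 9: register job_A */12 -> active={job_A:*/12}
Op 10: register job_B */12 -> active={job_A:*/12, job_B:*/12}
Op 11: unregister job_B -> active={job_A:*/12}
Final interval of job_A = 12
Next fire of job_A after T=24: (24//12+1)*12 = 36

Answer: interval=12 next_fire=36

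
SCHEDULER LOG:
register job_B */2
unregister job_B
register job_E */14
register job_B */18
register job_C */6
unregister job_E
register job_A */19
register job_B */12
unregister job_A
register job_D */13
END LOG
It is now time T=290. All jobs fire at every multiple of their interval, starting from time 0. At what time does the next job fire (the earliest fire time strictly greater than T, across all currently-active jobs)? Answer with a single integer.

Answer: 294

Derivation:
Op 1: register job_B */2 -> active={job_B:*/2}
Op 2: unregister job_B -> active={}
Op 3: register job_E */14 -> active={job_E:*/14}
Op 4: register job_B */18 -> active={job_B:*/18, job_E:*/14}
Op 5: register job_C */6 -> active={job_B:*/18, job_C:*/6, job_E:*/14}
Op 6: unregister job_E -> active={job_B:*/18, job_C:*/6}
Op 7: register job_A */19 -> active={job_A:*/19, job_B:*/18, job_C:*/6}
Op 8: register job_B */12 -> active={job_A:*/19, job_B:*/12, job_C:*/6}
Op 9: unregister job_A -> active={job_B:*/12, job_C:*/6}
Op 10: register job_D */13 -> active={job_B:*/12, job_C:*/6, job_D:*/13}
  job_B: interval 12, next fire after T=290 is 300
  job_C: interval 6, next fire after T=290 is 294
  job_D: interval 13, next fire after T=290 is 299
Earliest fire time = 294 (job job_C)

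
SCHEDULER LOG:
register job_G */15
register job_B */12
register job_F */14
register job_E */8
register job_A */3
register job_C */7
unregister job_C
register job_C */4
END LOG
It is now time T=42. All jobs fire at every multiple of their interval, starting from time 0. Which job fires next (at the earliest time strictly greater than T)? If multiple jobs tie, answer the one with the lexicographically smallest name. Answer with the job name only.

Answer: job_C

Derivation:
Op 1: register job_G */15 -> active={job_G:*/15}
Op 2: register job_B */12 -> active={job_B:*/12, job_G:*/15}
Op 3: register job_F */14 -> active={job_B:*/12, job_F:*/14, job_G:*/15}
Op 4: register job_E */8 -> active={job_B:*/12, job_E:*/8, job_F:*/14, job_G:*/15}
Op 5: register job_A */3 -> active={job_A:*/3, job_B:*/12, job_E:*/8, job_F:*/14, job_G:*/15}
Op 6: register job_C */7 -> active={job_A:*/3, job_B:*/12, job_C:*/7, job_E:*/8, job_F:*/14, job_G:*/15}
Op 7: unregister job_C -> active={job_A:*/3, job_B:*/12, job_E:*/8, job_F:*/14, job_G:*/15}
Op 8: register job_C */4 -> active={job_A:*/3, job_B:*/12, job_C:*/4, job_E:*/8, job_F:*/14, job_G:*/15}
  job_A: interval 3, next fire after T=42 is 45
  job_B: interval 12, next fire after T=42 is 48
  job_C: interval 4, next fire after T=42 is 44
  job_E: interval 8, next fire after T=42 is 48
  job_F: interval 14, next fire after T=42 is 56
  job_G: interval 15, next fire after T=42 is 45
Earliest = 44, winner (lex tiebreak) = job_C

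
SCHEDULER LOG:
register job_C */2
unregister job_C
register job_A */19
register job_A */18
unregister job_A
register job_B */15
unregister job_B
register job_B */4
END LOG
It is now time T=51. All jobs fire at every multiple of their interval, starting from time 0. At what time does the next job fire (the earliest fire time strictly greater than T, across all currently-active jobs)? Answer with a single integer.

Op 1: register job_C */2 -> active={job_C:*/2}
Op 2: unregister job_C -> active={}
Op 3: register job_A */19 -> active={job_A:*/19}
Op 4: register job_A */18 -> active={job_A:*/18}
Op 5: unregister job_A -> active={}
Op 6: register job_B */15 -> active={job_B:*/15}
Op 7: unregister job_B -> active={}
Op 8: register job_B */4 -> active={job_B:*/4}
  job_B: interval 4, next fire after T=51 is 52
Earliest fire time = 52 (job job_B)

Answer: 52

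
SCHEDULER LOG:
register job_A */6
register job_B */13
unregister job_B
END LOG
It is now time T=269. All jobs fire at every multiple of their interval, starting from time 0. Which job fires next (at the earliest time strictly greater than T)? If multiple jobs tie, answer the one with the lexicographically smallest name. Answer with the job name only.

Op 1: register job_A */6 -> active={job_A:*/6}
Op 2: register job_B */13 -> active={job_A:*/6, job_B:*/13}
Op 3: unregister job_B -> active={job_A:*/6}
  job_A: interval 6, next fire after T=269 is 270
Earliest = 270, winner (lex tiebreak) = job_A

Answer: job_A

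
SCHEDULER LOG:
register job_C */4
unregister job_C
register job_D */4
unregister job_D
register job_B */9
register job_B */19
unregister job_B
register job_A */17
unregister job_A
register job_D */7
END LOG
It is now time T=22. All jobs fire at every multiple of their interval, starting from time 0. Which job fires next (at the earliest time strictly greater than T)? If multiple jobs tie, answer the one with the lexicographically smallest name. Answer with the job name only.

Answer: job_D

Derivation:
Op 1: register job_C */4 -> active={job_C:*/4}
Op 2: unregister job_C -> active={}
Op 3: register job_D */4 -> active={job_D:*/4}
Op 4: unregister job_D -> active={}
Op 5: register job_B */9 -> active={job_B:*/9}
Op 6: register job_B */19 -> active={job_B:*/19}
Op 7: unregister job_B -> active={}
Op 8: register job_A */17 -> active={job_A:*/17}
Op 9: unregister job_A -> active={}
Op 10: register job_D */7 -> active={job_D:*/7}
  job_D: interval 7, next fire after T=22 is 28
Earliest = 28, winner (lex tiebreak) = job_D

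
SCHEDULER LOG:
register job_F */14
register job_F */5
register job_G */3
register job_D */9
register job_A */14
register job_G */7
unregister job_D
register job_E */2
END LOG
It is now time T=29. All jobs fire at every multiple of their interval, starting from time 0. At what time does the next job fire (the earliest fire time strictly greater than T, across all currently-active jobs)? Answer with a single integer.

Op 1: register job_F */14 -> active={job_F:*/14}
Op 2: register job_F */5 -> active={job_F:*/5}
Op 3: register job_G */3 -> active={job_F:*/5, job_G:*/3}
Op 4: register job_D */9 -> active={job_D:*/9, job_F:*/5, job_G:*/3}
Op 5: register job_A */14 -> active={job_A:*/14, job_D:*/9, job_F:*/5, job_G:*/3}
Op 6: register job_G */7 -> active={job_A:*/14, job_D:*/9, job_F:*/5, job_G:*/7}
Op 7: unregister job_D -> active={job_A:*/14, job_F:*/5, job_G:*/7}
Op 8: register job_E */2 -> active={job_A:*/14, job_E:*/2, job_F:*/5, job_G:*/7}
  job_A: interval 14, next fire after T=29 is 42
  job_E: interval 2, next fire after T=29 is 30
  job_F: interval 5, next fire after T=29 is 30
  job_G: interval 7, next fire after T=29 is 35
Earliest fire time = 30 (job job_E)

Answer: 30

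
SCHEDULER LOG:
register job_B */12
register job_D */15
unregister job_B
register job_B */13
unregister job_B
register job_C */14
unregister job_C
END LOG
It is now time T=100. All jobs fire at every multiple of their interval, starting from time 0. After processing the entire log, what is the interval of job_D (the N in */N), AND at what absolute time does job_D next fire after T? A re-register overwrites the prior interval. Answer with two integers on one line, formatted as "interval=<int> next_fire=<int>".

Op 1: register job_B */12 -> active={job_B:*/12}
Op 2: register job_D */15 -> active={job_B:*/12, job_D:*/15}
Op 3: unregister job_B -> active={job_D:*/15}
Op 4: register job_B */13 -> active={job_B:*/13, job_D:*/15}
Op 5: unregister job_B -> active={job_D:*/15}
Op 6: register job_C */14 -> active={job_C:*/14, job_D:*/15}
Op 7: unregister job_C -> active={job_D:*/15}
Final interval of job_D = 15
Next fire of job_D after T=100: (100//15+1)*15 = 105

Answer: interval=15 next_fire=105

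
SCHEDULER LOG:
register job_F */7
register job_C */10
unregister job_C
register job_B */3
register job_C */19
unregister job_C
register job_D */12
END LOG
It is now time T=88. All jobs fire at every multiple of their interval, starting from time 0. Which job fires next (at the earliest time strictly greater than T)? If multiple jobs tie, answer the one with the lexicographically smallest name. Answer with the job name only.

Answer: job_B

Derivation:
Op 1: register job_F */7 -> active={job_F:*/7}
Op 2: register job_C */10 -> active={job_C:*/10, job_F:*/7}
Op 3: unregister job_C -> active={job_F:*/7}
Op 4: register job_B */3 -> active={job_B:*/3, job_F:*/7}
Op 5: register job_C */19 -> active={job_B:*/3, job_C:*/19, job_F:*/7}
Op 6: unregister job_C -> active={job_B:*/3, job_F:*/7}
Op 7: register job_D */12 -> active={job_B:*/3, job_D:*/12, job_F:*/7}
  job_B: interval 3, next fire after T=88 is 90
  job_D: interval 12, next fire after T=88 is 96
  job_F: interval 7, next fire after T=88 is 91
Earliest = 90, winner (lex tiebreak) = job_B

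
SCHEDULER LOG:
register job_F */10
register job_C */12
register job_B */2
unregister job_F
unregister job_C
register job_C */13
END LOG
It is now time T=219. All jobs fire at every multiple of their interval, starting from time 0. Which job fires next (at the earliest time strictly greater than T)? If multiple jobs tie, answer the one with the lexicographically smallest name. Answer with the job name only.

Op 1: register job_F */10 -> active={job_F:*/10}
Op 2: register job_C */12 -> active={job_C:*/12, job_F:*/10}
Op 3: register job_B */2 -> active={job_B:*/2, job_C:*/12, job_F:*/10}
Op 4: unregister job_F -> active={job_B:*/2, job_C:*/12}
Op 5: unregister job_C -> active={job_B:*/2}
Op 6: register job_C */13 -> active={job_B:*/2, job_C:*/13}
  job_B: interval 2, next fire after T=219 is 220
  job_C: interval 13, next fire after T=219 is 221
Earliest = 220, winner (lex tiebreak) = job_B

Answer: job_B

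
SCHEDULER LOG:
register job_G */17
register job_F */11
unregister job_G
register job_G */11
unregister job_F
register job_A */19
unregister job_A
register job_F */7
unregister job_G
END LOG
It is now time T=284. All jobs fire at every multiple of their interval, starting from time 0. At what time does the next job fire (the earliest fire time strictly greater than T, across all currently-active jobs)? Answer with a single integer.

Answer: 287

Derivation:
Op 1: register job_G */17 -> active={job_G:*/17}
Op 2: register job_F */11 -> active={job_F:*/11, job_G:*/17}
Op 3: unregister job_G -> active={job_F:*/11}
Op 4: register job_G */11 -> active={job_F:*/11, job_G:*/11}
Op 5: unregister job_F -> active={job_G:*/11}
Op 6: register job_A */19 -> active={job_A:*/19, job_G:*/11}
Op 7: unregister job_A -> active={job_G:*/11}
Op 8: register job_F */7 -> active={job_F:*/7, job_G:*/11}
Op 9: unregister job_G -> active={job_F:*/7}
  job_F: interval 7, next fire after T=284 is 287
Earliest fire time = 287 (job job_F)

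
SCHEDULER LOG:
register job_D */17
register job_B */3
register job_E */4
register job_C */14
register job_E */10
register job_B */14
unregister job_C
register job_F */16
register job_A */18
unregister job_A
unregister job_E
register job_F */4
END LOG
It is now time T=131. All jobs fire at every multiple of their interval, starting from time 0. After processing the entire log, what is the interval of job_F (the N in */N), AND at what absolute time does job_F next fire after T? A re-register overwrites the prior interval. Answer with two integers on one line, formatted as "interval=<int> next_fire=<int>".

Answer: interval=4 next_fire=132

Derivation:
Op 1: register job_D */17 -> active={job_D:*/17}
Op 2: register job_B */3 -> active={job_B:*/3, job_D:*/17}
Op 3: register job_E */4 -> active={job_B:*/3, job_D:*/17, job_E:*/4}
Op 4: register job_C */14 -> active={job_B:*/3, job_C:*/14, job_D:*/17, job_E:*/4}
Op 5: register job_E */10 -> active={job_B:*/3, job_C:*/14, job_D:*/17, job_E:*/10}
Op 6: register job_B */14 -> active={job_B:*/14, job_C:*/14, job_D:*/17, job_E:*/10}
Op 7: unregister job_C -> active={job_B:*/14, job_D:*/17, job_E:*/10}
Op 8: register job_F */16 -> active={job_B:*/14, job_D:*/17, job_E:*/10, job_F:*/16}
Op 9: register job_A */18 -> active={job_A:*/18, job_B:*/14, job_D:*/17, job_E:*/10, job_F:*/16}
Op 10: unregister job_A -> active={job_B:*/14, job_D:*/17, job_E:*/10, job_F:*/16}
Op 11: unregister job_E -> active={job_B:*/14, job_D:*/17, job_F:*/16}
Op 12: register job_F */4 -> active={job_B:*/14, job_D:*/17, job_F:*/4}
Final interval of job_F = 4
Next fire of job_F after T=131: (131//4+1)*4 = 132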